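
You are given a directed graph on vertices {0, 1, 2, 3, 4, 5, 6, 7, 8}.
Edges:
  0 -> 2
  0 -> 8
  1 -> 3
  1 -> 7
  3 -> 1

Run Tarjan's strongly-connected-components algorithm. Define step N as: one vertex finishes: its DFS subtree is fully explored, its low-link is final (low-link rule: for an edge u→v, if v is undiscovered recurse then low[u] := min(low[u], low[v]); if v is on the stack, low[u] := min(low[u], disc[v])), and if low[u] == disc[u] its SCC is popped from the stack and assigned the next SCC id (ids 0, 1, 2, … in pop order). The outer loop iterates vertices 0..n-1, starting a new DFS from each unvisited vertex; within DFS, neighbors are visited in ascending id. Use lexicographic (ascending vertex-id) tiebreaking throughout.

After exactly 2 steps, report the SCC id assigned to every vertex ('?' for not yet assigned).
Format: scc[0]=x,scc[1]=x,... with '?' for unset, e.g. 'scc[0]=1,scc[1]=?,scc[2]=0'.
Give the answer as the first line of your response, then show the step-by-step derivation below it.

scc[0]=?,scc[1]=?,scc[2]=0,scc[3]=?,scc[4]=?,scc[5]=?,scc[6]=?,scc[7]=?,scc[8]=1

step 1: low=(low[0]=0,low[1]=?,low[2]=1,low[3]=?,low[4]=?,low[5]=?,low[6]=?,low[7]=?,low[8]=?); scc=(scc[0]=?,scc[1]=?,scc[2]=0,scc[3]=?,scc[4]=?,scc[5]=?,scc[6]=?,scc[7]=?,scc[8]=?)
step 2: low=(low[0]=0,low[1]=?,low[2]=1,low[3]=?,low[4]=?,low[5]=?,low[6]=?,low[7]=?,low[8]=2); scc=(scc[0]=?,scc[1]=?,scc[2]=0,scc[3]=?,scc[4]=?,scc[5]=?,scc[6]=?,scc[7]=?,scc[8]=1)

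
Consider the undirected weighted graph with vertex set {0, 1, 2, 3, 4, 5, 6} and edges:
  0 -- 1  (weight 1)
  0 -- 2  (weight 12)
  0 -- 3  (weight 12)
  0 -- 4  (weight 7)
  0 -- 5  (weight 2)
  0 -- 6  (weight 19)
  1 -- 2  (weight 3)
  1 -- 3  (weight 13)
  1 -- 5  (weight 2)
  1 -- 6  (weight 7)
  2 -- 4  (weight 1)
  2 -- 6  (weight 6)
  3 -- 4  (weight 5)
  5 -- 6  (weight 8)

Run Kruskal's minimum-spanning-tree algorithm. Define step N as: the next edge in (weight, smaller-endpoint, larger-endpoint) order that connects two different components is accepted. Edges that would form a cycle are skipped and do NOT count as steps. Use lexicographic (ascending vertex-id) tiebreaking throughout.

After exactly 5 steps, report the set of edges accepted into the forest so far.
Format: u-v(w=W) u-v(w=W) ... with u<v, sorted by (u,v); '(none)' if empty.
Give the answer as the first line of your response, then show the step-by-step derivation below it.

0-1(w=1) 0-5(w=2) 1-2(w=3) 2-4(w=1) 3-4(w=5)

step 1: add edge 0-1 (w=1); MST = {0-1(w=1)}
step 2: add edge 2-4 (w=1); MST = {0-1(w=1) 2-4(w=1)}
step 3: add edge 0-5 (w=2); MST = {0-1(w=1) 0-5(w=2) 2-4(w=1)}
step 4: add edge 1-2 (w=3); MST = {0-1(w=1) 0-5(w=2) 1-2(w=3) 2-4(w=1)}
step 5: add edge 3-4 (w=5); MST = {0-1(w=1) 0-5(w=2) 1-2(w=3) 2-4(w=1) 3-4(w=5)}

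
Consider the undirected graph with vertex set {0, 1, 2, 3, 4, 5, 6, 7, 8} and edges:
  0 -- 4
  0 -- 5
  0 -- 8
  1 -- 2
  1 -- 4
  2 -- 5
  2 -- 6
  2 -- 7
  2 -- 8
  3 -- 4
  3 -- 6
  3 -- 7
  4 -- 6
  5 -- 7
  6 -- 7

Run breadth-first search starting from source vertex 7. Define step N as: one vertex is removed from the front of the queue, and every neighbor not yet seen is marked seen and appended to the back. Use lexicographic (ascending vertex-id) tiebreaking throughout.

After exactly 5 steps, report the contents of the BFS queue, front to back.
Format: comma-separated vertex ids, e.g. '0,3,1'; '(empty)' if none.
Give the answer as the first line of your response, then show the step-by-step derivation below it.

1,8,4,0

step 1: dequeue 7; queue=[2,3,5,6]; order=7
step 2: dequeue 2; queue=[3,5,6,1,8]; order=7,2
step 3: dequeue 3; queue=[5,6,1,8,4]; order=7,2,3
step 4: dequeue 5; queue=[6,1,8,4,0]; order=7,2,3,5
step 5: dequeue 6; queue=[1,8,4,0]; order=7,2,3,5,6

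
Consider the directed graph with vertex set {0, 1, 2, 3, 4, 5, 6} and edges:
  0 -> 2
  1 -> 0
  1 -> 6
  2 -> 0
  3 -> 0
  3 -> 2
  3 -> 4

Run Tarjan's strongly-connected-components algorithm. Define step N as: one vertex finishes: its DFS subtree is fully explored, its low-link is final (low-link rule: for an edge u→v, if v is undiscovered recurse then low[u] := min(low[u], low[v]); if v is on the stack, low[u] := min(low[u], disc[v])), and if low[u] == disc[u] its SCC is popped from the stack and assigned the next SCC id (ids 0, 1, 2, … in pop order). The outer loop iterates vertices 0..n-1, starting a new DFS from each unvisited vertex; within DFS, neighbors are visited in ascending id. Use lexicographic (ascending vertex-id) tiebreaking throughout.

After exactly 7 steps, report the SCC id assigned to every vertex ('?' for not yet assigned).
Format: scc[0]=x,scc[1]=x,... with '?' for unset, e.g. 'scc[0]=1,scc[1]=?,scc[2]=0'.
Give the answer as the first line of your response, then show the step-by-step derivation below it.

scc[0]=0,scc[1]=2,scc[2]=0,scc[3]=4,scc[4]=3,scc[5]=5,scc[6]=1

step 1: low=(low[0]=0,low[1]=?,low[2]=0,low[3]=?,low[4]=?,low[5]=?,low[6]=?); scc=(scc[0]=?,scc[1]=?,scc[2]=?,scc[3]=?,scc[4]=?,scc[5]=?,scc[6]=?)
step 2: low=(low[0]=0,low[1]=?,low[2]=0,low[3]=?,low[4]=?,low[5]=?,low[6]=?); scc=(scc[0]=0,scc[1]=?,scc[2]=0,scc[3]=?,scc[4]=?,scc[5]=?,scc[6]=?)
step 3: low=(low[0]=0,low[1]=2,low[2]=0,low[3]=?,low[4]=?,low[5]=?,low[6]=3); scc=(scc[0]=0,scc[1]=?,scc[2]=0,scc[3]=?,scc[4]=?,scc[5]=?,scc[6]=1)
step 4: low=(low[0]=0,low[1]=2,low[2]=0,low[3]=?,low[4]=?,low[5]=?,low[6]=3); scc=(scc[0]=0,scc[1]=2,scc[2]=0,scc[3]=?,scc[4]=?,scc[5]=?,scc[6]=1)
step 5: low=(low[0]=0,low[1]=2,low[2]=0,low[3]=4,low[4]=5,low[5]=?,low[6]=3); scc=(scc[0]=0,scc[1]=2,scc[2]=0,scc[3]=?,scc[4]=3,scc[5]=?,scc[6]=1)
step 6: low=(low[0]=0,low[1]=2,low[2]=0,low[3]=4,low[4]=5,low[5]=?,low[6]=3); scc=(scc[0]=0,scc[1]=2,scc[2]=0,scc[3]=4,scc[4]=3,scc[5]=?,scc[6]=1)
step 7: low=(low[0]=0,low[1]=2,low[2]=0,low[3]=4,low[4]=5,low[5]=6,low[6]=3); scc=(scc[0]=0,scc[1]=2,scc[2]=0,scc[3]=4,scc[4]=3,scc[5]=5,scc[6]=1)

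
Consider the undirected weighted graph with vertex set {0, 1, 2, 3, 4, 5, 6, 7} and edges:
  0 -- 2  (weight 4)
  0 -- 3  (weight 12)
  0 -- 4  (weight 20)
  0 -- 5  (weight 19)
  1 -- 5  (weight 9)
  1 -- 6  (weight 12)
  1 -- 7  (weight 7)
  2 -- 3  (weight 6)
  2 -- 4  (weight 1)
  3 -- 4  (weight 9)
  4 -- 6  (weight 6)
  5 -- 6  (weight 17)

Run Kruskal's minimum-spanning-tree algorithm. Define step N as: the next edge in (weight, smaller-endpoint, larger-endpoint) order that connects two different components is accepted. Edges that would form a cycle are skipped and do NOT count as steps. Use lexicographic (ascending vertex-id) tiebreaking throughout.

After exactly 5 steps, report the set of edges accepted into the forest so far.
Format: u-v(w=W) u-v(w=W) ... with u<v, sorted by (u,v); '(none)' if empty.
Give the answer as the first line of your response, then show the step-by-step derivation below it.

0-2(w=4) 1-7(w=7) 2-3(w=6) 2-4(w=1) 4-6(w=6)

step 1: add edge 2-4 (w=1); MST = {2-4(w=1)}
step 2: add edge 0-2 (w=4); MST = {0-2(w=4) 2-4(w=1)}
step 3: add edge 2-3 (w=6); MST = {0-2(w=4) 2-3(w=6) 2-4(w=1)}
step 4: add edge 4-6 (w=6); MST = {0-2(w=4) 2-3(w=6) 2-4(w=1) 4-6(w=6)}
step 5: add edge 1-7 (w=7); MST = {0-2(w=4) 1-7(w=7) 2-3(w=6) 2-4(w=1) 4-6(w=6)}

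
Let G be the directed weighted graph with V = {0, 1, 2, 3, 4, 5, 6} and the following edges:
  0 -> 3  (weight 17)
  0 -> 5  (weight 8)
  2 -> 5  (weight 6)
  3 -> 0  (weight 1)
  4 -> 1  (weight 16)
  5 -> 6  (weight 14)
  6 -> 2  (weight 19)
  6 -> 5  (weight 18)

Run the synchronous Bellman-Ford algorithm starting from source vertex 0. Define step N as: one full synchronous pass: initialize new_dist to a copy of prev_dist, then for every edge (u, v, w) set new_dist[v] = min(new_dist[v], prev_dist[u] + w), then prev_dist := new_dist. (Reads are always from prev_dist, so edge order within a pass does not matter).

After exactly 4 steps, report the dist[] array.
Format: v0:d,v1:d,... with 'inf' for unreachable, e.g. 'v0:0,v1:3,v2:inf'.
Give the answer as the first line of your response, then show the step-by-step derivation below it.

v0:0,v1:inf,v2:41,v3:17,v4:inf,v5:8,v6:22

step 1: dist = v0:0,v1:inf,v2:inf,v3:17,v4:inf,v5:8,v6:inf
step 2: dist = v0:0,v1:inf,v2:inf,v3:17,v4:inf,v5:8,v6:22
step 3: dist = v0:0,v1:inf,v2:41,v3:17,v4:inf,v5:8,v6:22
step 4: dist = v0:0,v1:inf,v2:41,v3:17,v4:inf,v5:8,v6:22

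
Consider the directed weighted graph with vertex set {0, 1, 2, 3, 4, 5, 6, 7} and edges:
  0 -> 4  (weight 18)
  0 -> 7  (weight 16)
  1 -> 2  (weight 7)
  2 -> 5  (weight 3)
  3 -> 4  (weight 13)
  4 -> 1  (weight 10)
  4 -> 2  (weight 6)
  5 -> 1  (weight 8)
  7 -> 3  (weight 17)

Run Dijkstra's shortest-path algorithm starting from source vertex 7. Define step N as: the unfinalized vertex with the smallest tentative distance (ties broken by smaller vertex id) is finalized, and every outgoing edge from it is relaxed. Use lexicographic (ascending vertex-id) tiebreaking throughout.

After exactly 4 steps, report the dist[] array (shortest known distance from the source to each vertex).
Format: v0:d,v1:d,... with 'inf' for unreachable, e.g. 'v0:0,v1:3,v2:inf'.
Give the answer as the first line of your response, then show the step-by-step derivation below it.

v0:inf,v1:40,v2:36,v3:17,v4:30,v5:39,v6:inf,v7:0

step 1: dist = v0:inf,v1:inf,v2:inf,v3:17,v4:inf,v5:inf,v6:inf,v7:0
step 2: dist = v0:inf,v1:inf,v2:inf,v3:17,v4:30,v5:inf,v6:inf,v7:0
step 3: dist = v0:inf,v1:40,v2:36,v3:17,v4:30,v5:inf,v6:inf,v7:0
step 4: dist = v0:inf,v1:40,v2:36,v3:17,v4:30,v5:39,v6:inf,v7:0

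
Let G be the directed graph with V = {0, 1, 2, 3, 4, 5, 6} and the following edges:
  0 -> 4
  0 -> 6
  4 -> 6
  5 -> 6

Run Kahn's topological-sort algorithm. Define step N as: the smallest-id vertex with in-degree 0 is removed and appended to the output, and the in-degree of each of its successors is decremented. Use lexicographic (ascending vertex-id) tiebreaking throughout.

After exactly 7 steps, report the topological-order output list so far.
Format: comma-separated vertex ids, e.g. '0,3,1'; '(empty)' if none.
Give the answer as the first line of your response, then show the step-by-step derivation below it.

0,1,2,3,4,5,6

step 1: output 0; order=[0]; indeg=(0,0,0,0,0,0,2)
step 2: output 1; order=[0,1]; indeg=(0,0,0,0,0,0,2)
step 3: output 2; order=[0,1,2]; indeg=(0,0,0,0,0,0,2)
step 4: output 3; order=[0,1,2,3]; indeg=(0,0,0,0,0,0,2)
step 5: output 4; order=[0,1,2,3,4]; indeg=(0,0,0,0,0,0,1)
step 6: output 5; order=[0,1,2,3,4,5]; indeg=(0,0,0,0,0,0,0)
step 7: output 6; order=[0,1,2,3,4,5,6]; indeg=(0,0,0,0,0,0,0)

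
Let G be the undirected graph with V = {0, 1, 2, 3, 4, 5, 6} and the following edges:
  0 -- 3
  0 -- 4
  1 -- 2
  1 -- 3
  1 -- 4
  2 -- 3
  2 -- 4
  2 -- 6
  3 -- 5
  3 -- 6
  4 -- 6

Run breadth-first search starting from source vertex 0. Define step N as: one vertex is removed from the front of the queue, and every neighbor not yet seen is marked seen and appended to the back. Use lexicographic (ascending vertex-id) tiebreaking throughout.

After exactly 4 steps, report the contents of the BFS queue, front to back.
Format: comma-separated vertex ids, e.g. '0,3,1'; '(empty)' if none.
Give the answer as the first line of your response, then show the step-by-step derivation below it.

2,5,6

step 1: dequeue 0; queue=[3,4]; order=0
step 2: dequeue 3; queue=[4,1,2,5,6]; order=0,3
step 3: dequeue 4; queue=[1,2,5,6]; order=0,3,4
step 4: dequeue 1; queue=[2,5,6]; order=0,3,4,1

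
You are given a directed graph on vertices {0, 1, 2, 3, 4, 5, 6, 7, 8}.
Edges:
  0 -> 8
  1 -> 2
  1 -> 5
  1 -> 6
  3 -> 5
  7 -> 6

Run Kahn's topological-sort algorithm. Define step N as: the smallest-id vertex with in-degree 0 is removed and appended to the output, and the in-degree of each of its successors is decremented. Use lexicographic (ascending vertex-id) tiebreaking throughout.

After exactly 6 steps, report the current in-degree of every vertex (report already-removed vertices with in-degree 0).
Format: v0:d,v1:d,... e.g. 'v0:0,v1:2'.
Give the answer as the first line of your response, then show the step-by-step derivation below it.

v0:0,v1:0,v2:0,v3:0,v4:0,v5:0,v6:1,v7:0,v8:0

step 1: output 0; order=[0]; indeg=(0,0,1,0,0,2,2,0,0)
step 2: output 1; order=[0,1]; indeg=(0,0,0,0,0,1,1,0,0)
step 3: output 2; order=[0,1,2]; indeg=(0,0,0,0,0,1,1,0,0)
step 4: output 3; order=[0,1,2,3]; indeg=(0,0,0,0,0,0,1,0,0)
step 5: output 4; order=[0,1,2,3,4]; indeg=(0,0,0,0,0,0,1,0,0)
step 6: output 5; order=[0,1,2,3,4,5]; indeg=(0,0,0,0,0,0,1,0,0)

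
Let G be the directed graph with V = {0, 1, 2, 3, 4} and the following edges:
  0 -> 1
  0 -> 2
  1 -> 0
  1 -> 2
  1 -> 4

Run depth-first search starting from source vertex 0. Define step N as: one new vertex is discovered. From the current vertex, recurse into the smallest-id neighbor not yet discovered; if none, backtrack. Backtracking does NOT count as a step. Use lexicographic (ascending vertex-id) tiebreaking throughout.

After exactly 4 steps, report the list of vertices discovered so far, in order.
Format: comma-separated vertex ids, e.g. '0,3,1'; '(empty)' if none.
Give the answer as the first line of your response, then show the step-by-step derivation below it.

0,1,2,4

step 1: discover 0; path=0; order=0
step 2: discover 1; path=0>1; order=0,1
step 3: discover 2; path=0>1>2; order=0,1,2
step 4: discover 4; path=0>1>4; order=0,1,2,4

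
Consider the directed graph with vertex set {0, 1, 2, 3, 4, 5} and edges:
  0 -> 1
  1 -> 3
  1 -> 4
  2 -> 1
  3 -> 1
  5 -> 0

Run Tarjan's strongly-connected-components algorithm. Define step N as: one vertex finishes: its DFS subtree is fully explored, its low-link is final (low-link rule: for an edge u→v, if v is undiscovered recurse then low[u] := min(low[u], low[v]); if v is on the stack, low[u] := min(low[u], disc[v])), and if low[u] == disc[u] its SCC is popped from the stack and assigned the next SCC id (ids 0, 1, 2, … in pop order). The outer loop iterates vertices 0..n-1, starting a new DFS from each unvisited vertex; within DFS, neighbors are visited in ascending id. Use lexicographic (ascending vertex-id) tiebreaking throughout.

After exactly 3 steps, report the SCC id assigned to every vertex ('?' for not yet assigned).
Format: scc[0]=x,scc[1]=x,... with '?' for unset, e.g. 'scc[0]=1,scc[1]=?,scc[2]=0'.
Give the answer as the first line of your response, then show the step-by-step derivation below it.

scc[0]=?,scc[1]=1,scc[2]=?,scc[3]=1,scc[4]=0,scc[5]=?

step 1: low=(low[0]=0,low[1]=1,low[2]=?,low[3]=1,low[4]=?,low[5]=?); scc=(scc[0]=?,scc[1]=?,scc[2]=?,scc[3]=?,scc[4]=?,scc[5]=?)
step 2: low=(low[0]=0,low[1]=1,low[2]=?,low[3]=1,low[4]=3,low[5]=?); scc=(scc[0]=?,scc[1]=?,scc[2]=?,scc[3]=?,scc[4]=0,scc[5]=?)
step 3: low=(low[0]=0,low[1]=1,low[2]=?,low[3]=1,low[4]=3,low[5]=?); scc=(scc[0]=?,scc[1]=1,scc[2]=?,scc[3]=1,scc[4]=0,scc[5]=?)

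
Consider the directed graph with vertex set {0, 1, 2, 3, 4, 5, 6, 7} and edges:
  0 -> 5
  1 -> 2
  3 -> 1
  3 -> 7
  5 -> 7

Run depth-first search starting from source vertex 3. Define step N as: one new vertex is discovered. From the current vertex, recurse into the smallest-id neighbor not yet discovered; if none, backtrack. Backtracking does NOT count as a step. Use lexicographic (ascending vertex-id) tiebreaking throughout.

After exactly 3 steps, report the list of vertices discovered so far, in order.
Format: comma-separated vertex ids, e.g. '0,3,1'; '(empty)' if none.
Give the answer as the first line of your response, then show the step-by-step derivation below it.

3,1,2

step 1: discover 3; path=3; order=3
step 2: discover 1; path=3>1; order=3,1
step 3: discover 2; path=3>1>2; order=3,1,2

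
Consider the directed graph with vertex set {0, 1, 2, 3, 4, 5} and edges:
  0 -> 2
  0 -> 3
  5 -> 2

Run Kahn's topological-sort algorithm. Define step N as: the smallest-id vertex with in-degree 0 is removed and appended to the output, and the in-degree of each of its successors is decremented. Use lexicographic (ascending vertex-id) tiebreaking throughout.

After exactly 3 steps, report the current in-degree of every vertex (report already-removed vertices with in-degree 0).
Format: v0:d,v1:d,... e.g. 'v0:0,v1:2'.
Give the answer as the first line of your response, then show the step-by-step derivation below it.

v0:0,v1:0,v2:1,v3:0,v4:0,v5:0

step 1: output 0; order=[0]; indeg=(0,0,1,0,0,0)
step 2: output 1; order=[0,1]; indeg=(0,0,1,0,0,0)
step 3: output 3; order=[0,1,3]; indeg=(0,0,1,0,0,0)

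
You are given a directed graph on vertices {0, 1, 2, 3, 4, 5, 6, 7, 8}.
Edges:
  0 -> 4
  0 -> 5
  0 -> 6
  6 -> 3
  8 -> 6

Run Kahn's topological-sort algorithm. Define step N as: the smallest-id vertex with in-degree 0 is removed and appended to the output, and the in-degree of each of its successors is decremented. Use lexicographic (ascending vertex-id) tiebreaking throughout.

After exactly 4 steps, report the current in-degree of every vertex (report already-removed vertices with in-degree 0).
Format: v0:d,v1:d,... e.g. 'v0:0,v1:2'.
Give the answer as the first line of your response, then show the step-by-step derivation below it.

v0:0,v1:0,v2:0,v3:1,v4:0,v5:0,v6:1,v7:0,v8:0

step 1: output 0; order=[0]; indeg=(0,0,0,1,0,0,1,0,0)
step 2: output 1; order=[0,1]; indeg=(0,0,0,1,0,0,1,0,0)
step 3: output 2; order=[0,1,2]; indeg=(0,0,0,1,0,0,1,0,0)
step 4: output 4; order=[0,1,2,4]; indeg=(0,0,0,1,0,0,1,0,0)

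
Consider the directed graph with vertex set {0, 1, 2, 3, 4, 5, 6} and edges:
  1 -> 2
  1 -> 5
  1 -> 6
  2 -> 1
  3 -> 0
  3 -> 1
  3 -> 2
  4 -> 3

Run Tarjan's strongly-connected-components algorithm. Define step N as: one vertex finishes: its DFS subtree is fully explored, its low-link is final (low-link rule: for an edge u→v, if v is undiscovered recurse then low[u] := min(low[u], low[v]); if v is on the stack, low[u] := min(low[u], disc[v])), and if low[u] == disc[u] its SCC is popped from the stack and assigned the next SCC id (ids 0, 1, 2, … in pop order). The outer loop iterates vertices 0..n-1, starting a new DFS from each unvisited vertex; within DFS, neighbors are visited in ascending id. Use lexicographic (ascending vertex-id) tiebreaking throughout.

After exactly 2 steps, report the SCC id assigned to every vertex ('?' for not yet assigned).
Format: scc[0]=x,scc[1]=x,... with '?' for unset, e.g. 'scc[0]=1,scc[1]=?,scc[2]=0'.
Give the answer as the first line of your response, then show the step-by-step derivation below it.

scc[0]=0,scc[1]=?,scc[2]=?,scc[3]=?,scc[4]=?,scc[5]=?,scc[6]=?

step 1: low=(low[0]=0,low[1]=?,low[2]=?,low[3]=?,low[4]=?,low[5]=?,low[6]=?); scc=(scc[0]=0,scc[1]=?,scc[2]=?,scc[3]=?,scc[4]=?,scc[5]=?,scc[6]=?)
step 2: low=(low[0]=0,low[1]=1,low[2]=1,low[3]=?,low[4]=?,low[5]=?,low[6]=?); scc=(scc[0]=0,scc[1]=?,scc[2]=?,scc[3]=?,scc[4]=?,scc[5]=?,scc[6]=?)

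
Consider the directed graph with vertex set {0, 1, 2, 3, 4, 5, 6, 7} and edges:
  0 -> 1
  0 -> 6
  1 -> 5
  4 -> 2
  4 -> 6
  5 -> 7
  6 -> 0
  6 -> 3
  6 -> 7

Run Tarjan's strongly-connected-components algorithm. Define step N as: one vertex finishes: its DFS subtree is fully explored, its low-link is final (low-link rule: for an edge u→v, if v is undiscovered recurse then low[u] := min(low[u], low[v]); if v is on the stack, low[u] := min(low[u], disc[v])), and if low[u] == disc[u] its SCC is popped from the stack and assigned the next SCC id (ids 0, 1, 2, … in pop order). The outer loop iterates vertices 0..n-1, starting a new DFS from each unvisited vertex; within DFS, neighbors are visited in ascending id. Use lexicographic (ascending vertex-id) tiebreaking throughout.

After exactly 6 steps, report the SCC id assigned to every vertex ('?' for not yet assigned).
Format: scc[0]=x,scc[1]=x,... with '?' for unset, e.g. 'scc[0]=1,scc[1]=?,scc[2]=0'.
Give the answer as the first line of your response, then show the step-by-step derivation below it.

scc[0]=4,scc[1]=2,scc[2]=?,scc[3]=3,scc[4]=?,scc[5]=1,scc[6]=4,scc[7]=0

step 1: low=(low[0]=0,low[1]=1,low[2]=?,low[3]=?,low[4]=?,low[5]=2,low[6]=?,low[7]=3); scc=(scc[0]=?,scc[1]=?,scc[2]=?,scc[3]=?,scc[4]=?,scc[5]=?,scc[6]=?,scc[7]=0)
step 2: low=(low[0]=0,low[1]=1,low[2]=?,low[3]=?,low[4]=?,low[5]=2,low[6]=?,low[7]=3); scc=(scc[0]=?,scc[1]=?,scc[2]=?,scc[3]=?,scc[4]=?,scc[5]=1,scc[6]=?,scc[7]=0)
step 3: low=(low[0]=0,low[1]=1,low[2]=?,low[3]=?,low[4]=?,low[5]=2,low[6]=?,low[7]=3); scc=(scc[0]=?,scc[1]=2,scc[2]=?,scc[3]=?,scc[4]=?,scc[5]=1,scc[6]=?,scc[7]=0)
step 4: low=(low[0]=0,low[1]=1,low[2]=?,low[3]=5,low[4]=?,low[5]=2,low[6]=0,low[7]=3); scc=(scc[0]=?,scc[1]=2,scc[2]=?,scc[3]=3,scc[4]=?,scc[5]=1,scc[6]=?,scc[7]=0)
step 5: low=(low[0]=0,low[1]=1,low[2]=?,low[3]=5,low[4]=?,low[5]=2,low[6]=0,low[7]=3); scc=(scc[0]=?,scc[1]=2,scc[2]=?,scc[3]=3,scc[4]=?,scc[5]=1,scc[6]=?,scc[7]=0)
step 6: low=(low[0]=0,low[1]=1,low[2]=?,low[3]=5,low[4]=?,low[5]=2,low[6]=0,low[7]=3); scc=(scc[0]=4,scc[1]=2,scc[2]=?,scc[3]=3,scc[4]=?,scc[5]=1,scc[6]=4,scc[7]=0)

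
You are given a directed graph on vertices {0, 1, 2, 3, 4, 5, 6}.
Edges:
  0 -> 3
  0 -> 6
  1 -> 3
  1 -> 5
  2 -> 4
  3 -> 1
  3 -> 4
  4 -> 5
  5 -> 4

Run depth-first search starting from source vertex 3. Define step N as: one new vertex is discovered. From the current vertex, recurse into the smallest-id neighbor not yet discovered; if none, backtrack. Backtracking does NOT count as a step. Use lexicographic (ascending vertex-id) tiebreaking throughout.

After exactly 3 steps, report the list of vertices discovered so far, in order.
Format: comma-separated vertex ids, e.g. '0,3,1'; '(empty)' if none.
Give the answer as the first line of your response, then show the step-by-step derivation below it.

3,1,5

step 1: discover 3; path=3; order=3
step 2: discover 1; path=3>1; order=3,1
step 3: discover 5; path=3>1>5; order=3,1,5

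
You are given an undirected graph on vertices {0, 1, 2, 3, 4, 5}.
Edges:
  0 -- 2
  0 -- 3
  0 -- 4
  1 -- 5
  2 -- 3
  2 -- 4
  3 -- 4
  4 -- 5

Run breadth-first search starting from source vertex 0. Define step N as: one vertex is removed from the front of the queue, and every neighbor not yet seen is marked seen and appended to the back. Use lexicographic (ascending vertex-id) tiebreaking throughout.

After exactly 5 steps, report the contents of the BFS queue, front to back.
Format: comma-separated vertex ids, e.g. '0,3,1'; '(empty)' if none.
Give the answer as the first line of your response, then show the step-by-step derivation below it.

1

step 1: dequeue 0; queue=[2,3,4]; order=0
step 2: dequeue 2; queue=[3,4]; order=0,2
step 3: dequeue 3; queue=[4]; order=0,2,3
step 4: dequeue 4; queue=[5]; order=0,2,3,4
step 5: dequeue 5; queue=[1]; order=0,2,3,4,5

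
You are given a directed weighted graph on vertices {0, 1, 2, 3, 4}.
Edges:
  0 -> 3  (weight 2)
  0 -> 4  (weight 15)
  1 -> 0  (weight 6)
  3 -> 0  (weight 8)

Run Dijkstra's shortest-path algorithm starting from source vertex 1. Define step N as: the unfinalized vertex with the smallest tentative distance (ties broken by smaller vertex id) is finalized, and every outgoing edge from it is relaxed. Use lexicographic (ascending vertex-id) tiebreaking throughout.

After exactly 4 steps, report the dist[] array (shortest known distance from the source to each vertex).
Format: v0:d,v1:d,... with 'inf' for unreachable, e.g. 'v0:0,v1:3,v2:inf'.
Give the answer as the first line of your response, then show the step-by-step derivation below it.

v0:6,v1:0,v2:inf,v3:8,v4:21

step 1: dist = v0:6,v1:0,v2:inf,v3:inf,v4:inf
step 2: dist = v0:6,v1:0,v2:inf,v3:8,v4:21
step 3: dist = v0:6,v1:0,v2:inf,v3:8,v4:21
step 4: dist = v0:6,v1:0,v2:inf,v3:8,v4:21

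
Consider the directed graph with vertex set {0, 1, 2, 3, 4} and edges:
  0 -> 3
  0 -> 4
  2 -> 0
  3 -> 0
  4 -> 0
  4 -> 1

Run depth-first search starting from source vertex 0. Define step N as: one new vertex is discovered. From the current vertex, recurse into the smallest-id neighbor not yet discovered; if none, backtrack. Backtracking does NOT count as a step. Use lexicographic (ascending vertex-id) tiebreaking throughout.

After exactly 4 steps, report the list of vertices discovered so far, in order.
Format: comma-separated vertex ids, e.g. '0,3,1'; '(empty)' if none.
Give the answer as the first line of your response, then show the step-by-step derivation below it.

0,3,4,1

step 1: discover 0; path=0; order=0
step 2: discover 3; path=0>3; order=0,3
step 3: discover 4; path=0>4; order=0,3,4
step 4: discover 1; path=0>4>1; order=0,3,4,1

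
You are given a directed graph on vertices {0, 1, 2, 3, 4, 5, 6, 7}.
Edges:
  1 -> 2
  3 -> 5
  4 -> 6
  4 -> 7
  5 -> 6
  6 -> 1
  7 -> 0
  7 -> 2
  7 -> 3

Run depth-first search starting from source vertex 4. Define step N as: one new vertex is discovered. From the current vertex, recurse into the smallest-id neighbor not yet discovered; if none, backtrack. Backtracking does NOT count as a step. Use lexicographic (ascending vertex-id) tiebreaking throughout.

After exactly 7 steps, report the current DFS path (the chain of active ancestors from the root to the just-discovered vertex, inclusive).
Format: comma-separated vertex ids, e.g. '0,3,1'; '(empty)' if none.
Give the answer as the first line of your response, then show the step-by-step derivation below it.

4,7,3

step 1: discover 4; path=4; order=4
step 2: discover 6; path=4>6; order=4,6
step 3: discover 1; path=4>6>1; order=4,6,1
step 4: discover 2; path=4>6>1>2; order=4,6,1,2
step 5: discover 7; path=4>7; order=4,6,1,2,7
step 6: discover 0; path=4>7>0; order=4,6,1,2,7,0
step 7: discover 3; path=4>7>3; order=4,6,1,2,7,0,3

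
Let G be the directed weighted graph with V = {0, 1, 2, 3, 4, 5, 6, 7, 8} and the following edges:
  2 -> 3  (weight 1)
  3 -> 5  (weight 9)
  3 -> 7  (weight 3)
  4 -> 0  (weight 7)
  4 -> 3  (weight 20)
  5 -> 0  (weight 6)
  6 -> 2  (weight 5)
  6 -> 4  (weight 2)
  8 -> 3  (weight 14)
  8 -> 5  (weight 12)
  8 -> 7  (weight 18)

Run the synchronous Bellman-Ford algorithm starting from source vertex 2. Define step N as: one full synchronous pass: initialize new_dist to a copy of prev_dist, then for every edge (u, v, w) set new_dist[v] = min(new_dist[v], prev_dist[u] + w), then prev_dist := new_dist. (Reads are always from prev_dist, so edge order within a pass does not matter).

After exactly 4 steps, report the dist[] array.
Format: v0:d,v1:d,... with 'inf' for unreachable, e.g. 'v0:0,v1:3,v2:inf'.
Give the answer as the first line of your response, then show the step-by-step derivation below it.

v0:16,v1:inf,v2:0,v3:1,v4:inf,v5:10,v6:inf,v7:4,v8:inf

step 1: dist = v0:inf,v1:inf,v2:0,v3:1,v4:inf,v5:inf,v6:inf,v7:inf,v8:inf
step 2: dist = v0:inf,v1:inf,v2:0,v3:1,v4:inf,v5:10,v6:inf,v7:4,v8:inf
step 3: dist = v0:16,v1:inf,v2:0,v3:1,v4:inf,v5:10,v6:inf,v7:4,v8:inf
step 4: dist = v0:16,v1:inf,v2:0,v3:1,v4:inf,v5:10,v6:inf,v7:4,v8:inf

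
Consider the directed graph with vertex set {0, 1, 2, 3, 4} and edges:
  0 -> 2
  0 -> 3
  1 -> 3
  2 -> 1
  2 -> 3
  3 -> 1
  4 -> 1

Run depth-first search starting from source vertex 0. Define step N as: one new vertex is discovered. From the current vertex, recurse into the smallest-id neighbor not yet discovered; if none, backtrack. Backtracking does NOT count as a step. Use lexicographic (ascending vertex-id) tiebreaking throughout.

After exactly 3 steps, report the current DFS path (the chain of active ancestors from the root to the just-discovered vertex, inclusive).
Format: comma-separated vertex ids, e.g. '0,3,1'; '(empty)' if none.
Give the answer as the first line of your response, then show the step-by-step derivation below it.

0,2,1

step 1: discover 0; path=0; order=0
step 2: discover 2; path=0>2; order=0,2
step 3: discover 1; path=0>2>1; order=0,2,1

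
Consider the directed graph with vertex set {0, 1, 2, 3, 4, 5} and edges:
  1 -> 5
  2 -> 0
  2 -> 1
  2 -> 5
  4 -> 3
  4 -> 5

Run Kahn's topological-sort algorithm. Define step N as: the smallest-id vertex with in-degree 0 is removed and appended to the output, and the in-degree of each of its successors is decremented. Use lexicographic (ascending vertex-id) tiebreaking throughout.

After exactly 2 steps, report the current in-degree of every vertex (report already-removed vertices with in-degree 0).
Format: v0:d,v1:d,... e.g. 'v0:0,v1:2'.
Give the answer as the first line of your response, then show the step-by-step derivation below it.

v0:0,v1:0,v2:0,v3:1,v4:0,v5:2

step 1: output 2; order=[2]; indeg=(0,0,0,1,0,2)
step 2: output 0; order=[2,0]; indeg=(0,0,0,1,0,2)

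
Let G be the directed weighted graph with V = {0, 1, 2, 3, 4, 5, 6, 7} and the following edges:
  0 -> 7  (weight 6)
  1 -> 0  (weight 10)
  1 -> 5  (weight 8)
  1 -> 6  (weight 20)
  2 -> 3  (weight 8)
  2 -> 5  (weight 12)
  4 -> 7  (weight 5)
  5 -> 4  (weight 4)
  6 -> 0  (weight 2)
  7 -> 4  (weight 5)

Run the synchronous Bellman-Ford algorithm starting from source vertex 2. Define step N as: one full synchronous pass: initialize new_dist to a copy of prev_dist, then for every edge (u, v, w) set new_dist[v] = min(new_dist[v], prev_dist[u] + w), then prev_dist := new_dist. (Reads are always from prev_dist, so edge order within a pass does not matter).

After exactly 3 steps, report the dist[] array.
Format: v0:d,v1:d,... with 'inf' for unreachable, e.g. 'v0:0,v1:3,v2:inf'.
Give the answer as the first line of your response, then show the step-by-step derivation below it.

v0:inf,v1:inf,v2:0,v3:8,v4:16,v5:12,v6:inf,v7:21

step 1: dist = v0:inf,v1:inf,v2:0,v3:8,v4:inf,v5:12,v6:inf,v7:inf
step 2: dist = v0:inf,v1:inf,v2:0,v3:8,v4:16,v5:12,v6:inf,v7:inf
step 3: dist = v0:inf,v1:inf,v2:0,v3:8,v4:16,v5:12,v6:inf,v7:21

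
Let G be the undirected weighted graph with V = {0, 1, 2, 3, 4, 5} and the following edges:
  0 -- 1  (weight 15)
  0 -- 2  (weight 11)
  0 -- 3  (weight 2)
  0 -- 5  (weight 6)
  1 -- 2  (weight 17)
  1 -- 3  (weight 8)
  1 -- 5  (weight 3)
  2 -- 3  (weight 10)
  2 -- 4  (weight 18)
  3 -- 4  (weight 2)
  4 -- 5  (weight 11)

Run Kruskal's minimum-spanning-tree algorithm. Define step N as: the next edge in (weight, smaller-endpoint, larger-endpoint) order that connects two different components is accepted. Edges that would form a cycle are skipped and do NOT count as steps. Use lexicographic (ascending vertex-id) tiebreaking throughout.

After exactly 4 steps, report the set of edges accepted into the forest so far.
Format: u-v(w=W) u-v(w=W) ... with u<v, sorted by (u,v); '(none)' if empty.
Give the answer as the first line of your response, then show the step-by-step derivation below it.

0-3(w=2) 0-5(w=6) 1-5(w=3) 3-4(w=2)

step 1: add edge 0-3 (w=2); MST = {0-3(w=2)}
step 2: add edge 3-4 (w=2); MST = {0-3(w=2) 3-4(w=2)}
step 3: add edge 1-5 (w=3); MST = {0-3(w=2) 1-5(w=3) 3-4(w=2)}
step 4: add edge 0-5 (w=6); MST = {0-3(w=2) 0-5(w=6) 1-5(w=3) 3-4(w=2)}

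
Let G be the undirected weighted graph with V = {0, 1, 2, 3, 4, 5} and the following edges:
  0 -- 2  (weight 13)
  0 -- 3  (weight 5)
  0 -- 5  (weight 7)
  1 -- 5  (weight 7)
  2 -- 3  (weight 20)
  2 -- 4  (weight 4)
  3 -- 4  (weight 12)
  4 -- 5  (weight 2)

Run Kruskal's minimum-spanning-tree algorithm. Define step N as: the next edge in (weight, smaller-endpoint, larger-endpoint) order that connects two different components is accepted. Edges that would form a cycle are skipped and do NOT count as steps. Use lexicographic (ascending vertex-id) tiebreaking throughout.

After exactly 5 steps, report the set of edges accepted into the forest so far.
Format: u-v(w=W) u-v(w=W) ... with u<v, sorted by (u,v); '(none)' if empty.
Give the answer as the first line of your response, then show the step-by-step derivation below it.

0-3(w=5) 0-5(w=7) 1-5(w=7) 2-4(w=4) 4-5(w=2)

step 1: add edge 4-5 (w=2); MST = {4-5(w=2)}
step 2: add edge 2-4 (w=4); MST = {2-4(w=4) 4-5(w=2)}
step 3: add edge 0-3 (w=5); MST = {0-3(w=5) 2-4(w=4) 4-5(w=2)}
step 4: add edge 0-5 (w=7); MST = {0-3(w=5) 0-5(w=7) 2-4(w=4) 4-5(w=2)}
step 5: add edge 1-5 (w=7); MST = {0-3(w=5) 0-5(w=7) 1-5(w=7) 2-4(w=4) 4-5(w=2)}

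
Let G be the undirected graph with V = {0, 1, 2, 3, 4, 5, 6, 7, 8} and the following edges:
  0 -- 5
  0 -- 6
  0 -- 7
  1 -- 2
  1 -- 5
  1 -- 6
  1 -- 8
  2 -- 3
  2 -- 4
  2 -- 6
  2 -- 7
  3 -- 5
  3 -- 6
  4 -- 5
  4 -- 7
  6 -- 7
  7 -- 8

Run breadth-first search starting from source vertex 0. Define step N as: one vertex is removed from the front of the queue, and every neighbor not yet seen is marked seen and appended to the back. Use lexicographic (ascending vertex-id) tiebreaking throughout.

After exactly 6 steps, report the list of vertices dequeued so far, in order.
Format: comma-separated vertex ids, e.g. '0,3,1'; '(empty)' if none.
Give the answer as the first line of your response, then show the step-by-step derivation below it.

0,5,6,7,1,3

step 1: dequeue 0; queue=[5,6,7]; order=0
step 2: dequeue 5; queue=[6,7,1,3,4]; order=0,5
step 3: dequeue 6; queue=[7,1,3,4,2]; order=0,5,6
step 4: dequeue 7; queue=[1,3,4,2,8]; order=0,5,6,7
step 5: dequeue 1; queue=[3,4,2,8]; order=0,5,6,7,1
step 6: dequeue 3; queue=[4,2,8]; order=0,5,6,7,1,3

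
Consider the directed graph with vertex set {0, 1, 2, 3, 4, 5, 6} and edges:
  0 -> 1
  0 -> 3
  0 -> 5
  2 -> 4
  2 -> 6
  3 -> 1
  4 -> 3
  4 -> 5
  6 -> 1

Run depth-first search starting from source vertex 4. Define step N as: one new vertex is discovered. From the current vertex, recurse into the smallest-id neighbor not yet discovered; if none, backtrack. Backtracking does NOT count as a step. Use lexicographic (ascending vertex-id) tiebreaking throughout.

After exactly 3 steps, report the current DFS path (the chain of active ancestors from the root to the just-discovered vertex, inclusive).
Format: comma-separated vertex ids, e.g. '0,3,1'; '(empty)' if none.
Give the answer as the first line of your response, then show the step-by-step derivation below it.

4,3,1

step 1: discover 4; path=4; order=4
step 2: discover 3; path=4>3; order=4,3
step 3: discover 1; path=4>3>1; order=4,3,1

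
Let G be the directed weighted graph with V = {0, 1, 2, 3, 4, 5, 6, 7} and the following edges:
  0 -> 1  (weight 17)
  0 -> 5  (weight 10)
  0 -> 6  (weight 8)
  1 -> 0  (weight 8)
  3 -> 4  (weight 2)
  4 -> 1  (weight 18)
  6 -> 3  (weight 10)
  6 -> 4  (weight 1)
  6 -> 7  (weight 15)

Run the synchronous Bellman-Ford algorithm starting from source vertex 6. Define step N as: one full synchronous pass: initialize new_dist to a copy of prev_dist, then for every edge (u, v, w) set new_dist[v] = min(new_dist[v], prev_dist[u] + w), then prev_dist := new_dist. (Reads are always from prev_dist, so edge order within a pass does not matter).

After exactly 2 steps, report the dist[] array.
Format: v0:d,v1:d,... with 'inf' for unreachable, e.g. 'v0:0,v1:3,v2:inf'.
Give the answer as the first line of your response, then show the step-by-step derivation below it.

v0:inf,v1:19,v2:inf,v3:10,v4:1,v5:inf,v6:0,v7:15

step 1: dist = v0:inf,v1:inf,v2:inf,v3:10,v4:1,v5:inf,v6:0,v7:15
step 2: dist = v0:inf,v1:19,v2:inf,v3:10,v4:1,v5:inf,v6:0,v7:15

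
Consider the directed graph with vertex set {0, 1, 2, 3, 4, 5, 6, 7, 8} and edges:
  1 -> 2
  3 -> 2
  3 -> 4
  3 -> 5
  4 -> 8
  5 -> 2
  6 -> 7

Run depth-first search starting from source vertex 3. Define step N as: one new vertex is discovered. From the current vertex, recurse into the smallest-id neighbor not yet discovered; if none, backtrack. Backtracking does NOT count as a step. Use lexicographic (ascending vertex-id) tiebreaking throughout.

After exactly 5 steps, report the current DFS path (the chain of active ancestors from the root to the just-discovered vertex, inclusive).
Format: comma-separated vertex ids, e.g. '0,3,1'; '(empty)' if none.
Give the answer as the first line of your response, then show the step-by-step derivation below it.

3,5

step 1: discover 3; path=3; order=3
step 2: discover 2; path=3>2; order=3,2
step 3: discover 4; path=3>4; order=3,2,4
step 4: discover 8; path=3>4>8; order=3,2,4,8
step 5: discover 5; path=3>5; order=3,2,4,8,5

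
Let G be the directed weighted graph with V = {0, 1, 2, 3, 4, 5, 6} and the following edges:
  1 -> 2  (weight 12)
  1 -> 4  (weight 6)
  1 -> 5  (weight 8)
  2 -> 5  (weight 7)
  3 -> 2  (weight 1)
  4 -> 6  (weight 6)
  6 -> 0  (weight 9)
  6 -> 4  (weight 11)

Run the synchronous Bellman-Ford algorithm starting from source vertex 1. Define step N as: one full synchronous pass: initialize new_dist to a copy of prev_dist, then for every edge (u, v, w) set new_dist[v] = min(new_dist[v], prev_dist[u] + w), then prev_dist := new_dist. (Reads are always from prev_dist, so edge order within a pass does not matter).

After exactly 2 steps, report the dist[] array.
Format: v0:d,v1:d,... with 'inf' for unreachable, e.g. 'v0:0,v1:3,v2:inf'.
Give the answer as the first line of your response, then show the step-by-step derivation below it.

v0:inf,v1:0,v2:12,v3:inf,v4:6,v5:8,v6:12

step 1: dist = v0:inf,v1:0,v2:12,v3:inf,v4:6,v5:8,v6:inf
step 2: dist = v0:inf,v1:0,v2:12,v3:inf,v4:6,v5:8,v6:12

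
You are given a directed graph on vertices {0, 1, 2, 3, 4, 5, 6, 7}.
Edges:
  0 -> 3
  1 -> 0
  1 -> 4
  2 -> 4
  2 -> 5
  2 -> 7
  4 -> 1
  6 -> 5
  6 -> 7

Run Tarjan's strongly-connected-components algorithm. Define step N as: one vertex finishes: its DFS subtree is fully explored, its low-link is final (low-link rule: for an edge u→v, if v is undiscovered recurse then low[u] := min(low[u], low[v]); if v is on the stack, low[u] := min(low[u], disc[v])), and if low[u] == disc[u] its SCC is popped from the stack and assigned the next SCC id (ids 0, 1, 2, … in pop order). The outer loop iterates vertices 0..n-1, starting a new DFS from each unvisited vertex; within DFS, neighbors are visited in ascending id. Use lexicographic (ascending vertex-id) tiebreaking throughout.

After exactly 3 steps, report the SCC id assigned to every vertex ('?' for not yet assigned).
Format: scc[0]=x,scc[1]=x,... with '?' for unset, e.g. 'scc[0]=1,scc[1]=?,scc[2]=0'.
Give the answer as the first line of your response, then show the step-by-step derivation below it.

scc[0]=1,scc[1]=?,scc[2]=?,scc[3]=0,scc[4]=?,scc[5]=?,scc[6]=?,scc[7]=?

step 1: low=(low[0]=0,low[1]=?,low[2]=?,low[3]=1,low[4]=?,low[5]=?,low[6]=?,low[7]=?); scc=(scc[0]=?,scc[1]=?,scc[2]=?,scc[3]=0,scc[4]=?,scc[5]=?,scc[6]=?,scc[7]=?)
step 2: low=(low[0]=0,low[1]=?,low[2]=?,low[3]=1,low[4]=?,low[5]=?,low[6]=?,low[7]=?); scc=(scc[0]=1,scc[1]=?,scc[2]=?,scc[3]=0,scc[4]=?,scc[5]=?,scc[6]=?,scc[7]=?)
step 3: low=(low[0]=0,low[1]=2,low[2]=?,low[3]=1,low[4]=2,low[5]=?,low[6]=?,low[7]=?); scc=(scc[0]=1,scc[1]=?,scc[2]=?,scc[3]=0,scc[4]=?,scc[5]=?,scc[6]=?,scc[7]=?)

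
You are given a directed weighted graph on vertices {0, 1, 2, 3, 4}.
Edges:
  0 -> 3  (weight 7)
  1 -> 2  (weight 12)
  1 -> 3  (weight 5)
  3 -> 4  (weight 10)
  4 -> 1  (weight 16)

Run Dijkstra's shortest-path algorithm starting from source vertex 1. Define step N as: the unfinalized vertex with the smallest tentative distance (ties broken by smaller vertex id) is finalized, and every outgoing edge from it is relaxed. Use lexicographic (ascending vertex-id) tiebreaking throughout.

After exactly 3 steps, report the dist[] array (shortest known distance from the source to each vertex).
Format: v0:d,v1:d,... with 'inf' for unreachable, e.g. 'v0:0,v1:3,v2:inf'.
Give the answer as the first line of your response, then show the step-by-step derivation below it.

v0:inf,v1:0,v2:12,v3:5,v4:15

step 1: dist = v0:inf,v1:0,v2:12,v3:5,v4:inf
step 2: dist = v0:inf,v1:0,v2:12,v3:5,v4:15
step 3: dist = v0:inf,v1:0,v2:12,v3:5,v4:15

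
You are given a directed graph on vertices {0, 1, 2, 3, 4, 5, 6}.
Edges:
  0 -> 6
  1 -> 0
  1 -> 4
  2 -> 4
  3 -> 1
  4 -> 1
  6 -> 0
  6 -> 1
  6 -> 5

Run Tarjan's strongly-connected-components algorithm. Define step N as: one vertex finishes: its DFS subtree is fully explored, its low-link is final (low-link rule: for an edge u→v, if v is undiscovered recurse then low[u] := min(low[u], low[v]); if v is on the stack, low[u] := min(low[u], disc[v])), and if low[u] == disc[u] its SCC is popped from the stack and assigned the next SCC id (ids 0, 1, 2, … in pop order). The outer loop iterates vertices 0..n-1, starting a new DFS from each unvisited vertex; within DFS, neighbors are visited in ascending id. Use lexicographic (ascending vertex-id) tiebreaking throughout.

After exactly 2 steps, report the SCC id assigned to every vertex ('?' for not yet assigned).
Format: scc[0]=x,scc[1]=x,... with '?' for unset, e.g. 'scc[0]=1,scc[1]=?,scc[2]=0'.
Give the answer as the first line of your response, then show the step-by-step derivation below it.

scc[0]=?,scc[1]=?,scc[2]=?,scc[3]=?,scc[4]=?,scc[5]=?,scc[6]=?

step 1: low=(low[0]=0,low[1]=0,low[2]=?,low[3]=?,low[4]=2,low[5]=?,low[6]=0); scc=(scc[0]=?,scc[1]=?,scc[2]=?,scc[3]=?,scc[4]=?,scc[5]=?,scc[6]=?)
step 2: low=(low[0]=0,low[1]=0,low[2]=?,low[3]=?,low[4]=2,low[5]=?,low[6]=0); scc=(scc[0]=?,scc[1]=?,scc[2]=?,scc[3]=?,scc[4]=?,scc[5]=?,scc[6]=?)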